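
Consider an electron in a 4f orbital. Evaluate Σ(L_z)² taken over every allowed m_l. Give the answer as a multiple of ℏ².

For 4f, l = 3.
m_l runs from −3 to 3, i.e. {-3, -2, -1, 0, 1, 2, 3}.
Summing m² from −3 to 3: Σ m_l² = 28.

Σ(L_z)² = 28 ℏ²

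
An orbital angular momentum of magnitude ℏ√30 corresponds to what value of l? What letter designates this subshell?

|L| = ℏ√(l(l+1)), so l(l+1) = 30.
The positive root is l = 5.

l = 5 (h orbital)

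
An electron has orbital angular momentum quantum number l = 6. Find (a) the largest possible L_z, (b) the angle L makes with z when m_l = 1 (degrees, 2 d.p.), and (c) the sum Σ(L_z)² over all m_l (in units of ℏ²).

L_z,max = lℏ = 6ℏ.
For m_l = 1: cos θ = 1/√42, θ ≈ 81.12°.
Σ m_l² = 182, so Σ(L_z)² = 182 ℏ².

L_z,max = 6ℏ; θ(m_l=1) ≈ 81.12°; Σ(L_z)² = 182 ℏ²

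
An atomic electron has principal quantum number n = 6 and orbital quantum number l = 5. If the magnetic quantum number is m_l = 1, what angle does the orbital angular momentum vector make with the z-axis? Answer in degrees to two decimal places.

θ ≈ 79.48°

|L|² = l(l+1)ℏ² = 30ℏ², so |L| = √30 ℏ.
L_z = m_l ℏ = 1ℏ.
cos θ = L_z/|L| = 1/√30, so θ ≈ 79.48°.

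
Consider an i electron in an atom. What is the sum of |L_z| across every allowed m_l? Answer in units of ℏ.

For an i orbital, l = 6.
The allowed m_l values are -6, -5, -4, -3, -2, -1, 0, 1, 2, 3, 4, 5, 6.
Σ|m_l| = l(l+1) = 42.

Σ|L_z| = 42 ℏ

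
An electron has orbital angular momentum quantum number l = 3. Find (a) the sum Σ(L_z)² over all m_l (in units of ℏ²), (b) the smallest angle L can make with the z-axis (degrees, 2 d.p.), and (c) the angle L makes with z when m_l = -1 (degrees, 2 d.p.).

Σ(L_z)² = 28 ℏ²; θ_min ≈ 30.00°; θ(m_l=-1) ≈ 106.78°

Σ m_l² = 28, so Σ(L_z)² = 28 ℏ².
cos θ_min = 3/√12, so θ_min ≈ 30.00°.
For m_l = -1: cos θ = -1/√12, θ ≈ 106.78°.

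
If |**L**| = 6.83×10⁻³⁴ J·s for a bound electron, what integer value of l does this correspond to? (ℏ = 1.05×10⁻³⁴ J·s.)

l = 6

|L|/ℏ = (6.83×10⁻³⁴)/(1.05×10⁻³⁴) ≈ 6.505.
(|L|/ℏ)² = l(l+1) ≈ 42.31 ⇒ l = 6.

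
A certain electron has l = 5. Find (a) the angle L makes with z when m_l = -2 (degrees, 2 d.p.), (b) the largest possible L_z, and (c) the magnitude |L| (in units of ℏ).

θ(m_l=-2) ≈ 111.42°; L_z,max = 5ℏ; |L| = √30 ℏ ≈ 5.477ℏ

For m_l = -2: cos θ = -2/√30, θ ≈ 111.42°.
L_z,max = lℏ = 5ℏ.
|L| = ℏ√(5·6) = √30 ℏ ≈ 5.477ℏ.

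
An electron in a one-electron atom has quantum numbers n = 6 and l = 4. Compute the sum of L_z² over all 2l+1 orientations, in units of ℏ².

Σ(L_z)² = 60 ℏ²

The allowed m_l values are -4, -3, -2, -1, 0, 1, 2, 3, 4.
Summing m² from −4 to 4: Σ m_l² = 60.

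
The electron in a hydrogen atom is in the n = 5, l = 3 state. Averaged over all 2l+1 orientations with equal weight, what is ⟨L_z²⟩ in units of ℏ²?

The allowed m_l values are -3, -2, -1, 0, 1, 2, 3.
⟨L_z²⟩ = ℏ²·l(l+1)/3 = 4ℏ².

⟨L_z²⟩ = 4 ℏ²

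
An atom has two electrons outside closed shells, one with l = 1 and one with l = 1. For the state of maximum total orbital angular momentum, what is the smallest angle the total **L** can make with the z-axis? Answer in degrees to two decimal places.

The total orbital quantum number L ranges from |l₁ − l₂| to l₁ + l₂ in integer steps.
Allowed values: L = 0, 1, 2.
The maximum is L = 2, with |L_tot| = ℏ√(2·3) = √6 ℏ.
The minimum angle with z is arccos(2/√6) ≈ 35.26°.

θ_min ≈ 35.26°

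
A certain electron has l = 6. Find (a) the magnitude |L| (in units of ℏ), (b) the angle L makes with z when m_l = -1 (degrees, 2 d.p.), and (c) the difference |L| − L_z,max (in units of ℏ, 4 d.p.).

|L| = √42 ℏ ≈ 6.481ℏ; θ(m_l=-1) ≈ 98.88°; |L|−L_z,max ≈ 0.4807ℏ

|L| = ℏ√(6·7) = √42 ℏ ≈ 6.481ℏ.
For m_l = -1: cos θ = -1/√42, θ ≈ 98.88°.
|L| − L_z,max = (√42 − 6)ℏ ≈ 0.4807ℏ.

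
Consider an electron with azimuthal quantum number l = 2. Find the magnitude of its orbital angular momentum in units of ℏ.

|L| = ℏ√(l(l+1)) = ℏ√(2·3) = √6 ℏ

|L| = √6 ℏ ≈ 2.449ℏ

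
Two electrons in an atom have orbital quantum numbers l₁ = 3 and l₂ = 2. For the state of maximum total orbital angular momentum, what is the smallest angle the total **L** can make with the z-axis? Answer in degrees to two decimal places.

θ_min ≈ 24.09°

By the triangle rule, |l₁ − l₂| ≤ L ≤ l₁ + l₂.
So L can be 1, 2, 3, 4, 5.
The maximum is L = 5, with |L_tot| = ℏ√(5·6) = √30 ℏ.
The minimum angle with z is arccos(5/√30) ≈ 24.09°.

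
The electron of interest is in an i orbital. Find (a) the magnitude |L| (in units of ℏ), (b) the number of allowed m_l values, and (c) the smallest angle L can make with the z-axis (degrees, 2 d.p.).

I corresponds to l = 6.
|L| = ℏ√(6·7) = √42 ℏ ≈ 6.481ℏ.
There are 2l+1 = 13 values of m_l.
cos θ_min = 6/√42, so θ_min ≈ 22.21°.

|L| = √42 ℏ ≈ 6.481ℏ; 13 values; θ_min ≈ 22.21°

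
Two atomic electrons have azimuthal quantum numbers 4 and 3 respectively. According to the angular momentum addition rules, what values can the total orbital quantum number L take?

L = 1, 2, 3, 4, 5, 6, 7

Angular momentum addition gives L = |l₁ − l₂|, …, l₁ + l₂.
L ∈ {1, 2, 3, 4, 5, 6, 7}.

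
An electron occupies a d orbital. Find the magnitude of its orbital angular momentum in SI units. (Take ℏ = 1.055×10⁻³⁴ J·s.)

|L| = 2.584×10⁻³⁴ J·s

A d state has l = 2.
|L| = ℏ√(l(l+1)) = ℏ√(2·3) = √6 ℏ
Numerically, |L| = 2.449 × (1.055×10⁻³⁴ J·s) = 2.584×10⁻³⁴ J·s.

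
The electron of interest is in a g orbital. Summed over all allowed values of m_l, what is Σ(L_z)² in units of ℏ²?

Σ(L_z)² = 60 ℏ²

A g state has l = 4.
m_l ∈ {-4, -3, -2, -1, 0, 1, 2, 3, 4}.
Σ m_l² = 2·(1 + 4 + 9 + 16) = 60.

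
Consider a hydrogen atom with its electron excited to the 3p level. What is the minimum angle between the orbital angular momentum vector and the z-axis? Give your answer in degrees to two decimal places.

The 3p level has l = 1.
|L|² = l(l+1)ℏ² = 2ℏ², so |L| = √2 ℏ.
The smallest angle corresponds to the largest L_z, i.e. m_l = l = 1, giving L_z = 1ℏ.
cos θ_min = 1/√2, so θ_min ≈ 45.00°.

θ_min ≈ 45.00°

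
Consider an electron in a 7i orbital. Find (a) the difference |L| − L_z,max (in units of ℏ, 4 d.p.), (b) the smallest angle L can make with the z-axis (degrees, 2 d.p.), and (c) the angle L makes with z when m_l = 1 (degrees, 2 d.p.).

|L|−L_z,max ≈ 0.4807ℏ; θ_min ≈ 22.21°; θ(m_l=1) ≈ 81.12°

7i means n = 7, l = 6.
|L| − L_z,max = (√42 − 6)ℏ ≈ 0.4807ℏ.
cos θ_min = 6/√42, so θ_min ≈ 22.21°.
For m_l = 1: cos θ = 1/√42, θ ≈ 81.12°.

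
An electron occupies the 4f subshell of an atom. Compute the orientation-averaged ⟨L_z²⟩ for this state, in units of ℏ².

For 4f, l = 3.
The allowed m_l values are -3, -2, -1, 0, 1, 2, 3.
⟨L_z²⟩ = ℏ²·(Σ m_l²)/(2l+1) = ℏ²·28/7 = 4ℏ².

⟨L_z²⟩ = 4 ℏ²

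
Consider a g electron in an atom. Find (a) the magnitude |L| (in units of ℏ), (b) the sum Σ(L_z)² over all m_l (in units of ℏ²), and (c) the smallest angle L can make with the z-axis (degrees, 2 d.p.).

|L| = 2√5 ℏ ≈ 4.472ℏ; Σ(L_z)² = 60 ℏ²; θ_min ≈ 26.57°

For a g orbital, l = 4.
|L| = ℏ√(4·5) = 2√5 ℏ ≈ 4.472ℏ.
Σ m_l² = 60, so Σ(L_z)² = 60 ℏ².
cos θ_min = 4/√20, so θ_min ≈ 26.57°.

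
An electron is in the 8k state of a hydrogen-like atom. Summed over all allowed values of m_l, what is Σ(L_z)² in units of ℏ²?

Σ(L_z)² = 280 ℏ²

The 8k subshell has l = 7.
m_l ∈ {-7, -6, -5, -4, -3, -2, -1, 0, 1, 2, 3, 4, 5, 6, 7}.
Σ m_l² = 2·(1 + 4 + 9 + 16 + 25 + 36 + 49) = 280.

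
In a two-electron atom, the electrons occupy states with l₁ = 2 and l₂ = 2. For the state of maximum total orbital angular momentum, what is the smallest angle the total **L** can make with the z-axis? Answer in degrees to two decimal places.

Angular momentum addition gives L = |l₁ − l₂|, …, l₁ + l₂.
So L can be 0, 1, 2, 3, 4.
The maximum is L = 4, with |L_tot| = ℏ√(4·5) = 2√5 ℏ.
The minimum angle with z is arccos(4/√20) ≈ 26.57°.

θ_min ≈ 26.57°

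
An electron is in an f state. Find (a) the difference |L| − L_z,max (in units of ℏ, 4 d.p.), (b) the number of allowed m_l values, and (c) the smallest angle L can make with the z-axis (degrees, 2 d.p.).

|L|−L_z,max ≈ 0.4641ℏ; 7 values; θ_min ≈ 30.00°

For an f orbital, l = 3.
|L| − L_z,max = (2√3 − 3)ℏ ≈ 0.4641ℏ.
There are 2l+1 = 7 values of m_l.
cos θ_min = 3/√12, so θ_min ≈ 30.00°.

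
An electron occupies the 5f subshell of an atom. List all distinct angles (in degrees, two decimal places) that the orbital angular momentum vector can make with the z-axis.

5f means n = 5, l = 3.
|L|² = l(l+1)ℏ² = 12ℏ², so |L| = 2√3 ℏ.
cos θ = m_l/√12 for each m_l ∈ {-3, -2, -1, 0, 1, 2, 3}.

θ ∈ {30.00°, 54.74°, 73.22°, 90.00°, 106.78°, 125.26°, 150.00°}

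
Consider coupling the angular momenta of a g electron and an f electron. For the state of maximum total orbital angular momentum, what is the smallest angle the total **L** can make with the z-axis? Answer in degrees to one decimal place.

L runs from |4 − 3| = 1 to 4 + 3 = 7.
L ∈ {1, 2, 3, 4, 5, 6, 7}.
The maximum is L = 7, with |L_tot| = ℏ√(7·8) = 2√14 ℏ.
The minimum angle with z is arccos(7/√56) ≈ 20.7°.

θ_min ≈ 20.7°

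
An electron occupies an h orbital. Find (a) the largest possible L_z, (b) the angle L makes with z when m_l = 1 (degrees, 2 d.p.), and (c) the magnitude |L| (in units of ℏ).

L_z,max = 5ℏ; θ(m_l=1) ≈ 79.48°; |L| = √30 ℏ ≈ 5.477ℏ

For an h orbital, l = 5.
L_z,max = lℏ = 5ℏ.
For m_l = 1: cos θ = 1/√30, θ ≈ 79.48°.
|L| = ℏ√(5·6) = √30 ℏ ≈ 5.477ℏ.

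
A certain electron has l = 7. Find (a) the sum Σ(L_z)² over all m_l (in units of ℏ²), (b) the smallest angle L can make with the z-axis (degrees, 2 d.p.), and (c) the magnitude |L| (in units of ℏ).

Σ(L_z)² = 280 ℏ²; θ_min ≈ 20.70°; |L| = 2√14 ℏ ≈ 7.483ℏ

Σ m_l² = 280, so Σ(L_z)² = 280 ℏ².
cos θ_min = 7/√56, so θ_min ≈ 20.70°.
|L| = ℏ√(7·8) = 2√14 ℏ ≈ 7.483ℏ.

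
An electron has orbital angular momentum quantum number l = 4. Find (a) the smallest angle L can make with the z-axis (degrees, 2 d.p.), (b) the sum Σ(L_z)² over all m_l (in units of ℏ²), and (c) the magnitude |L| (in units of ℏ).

cos θ_min = 4/√20, so θ_min ≈ 26.57°.
Σ m_l² = 60, so Σ(L_z)² = 60 ℏ².
|L| = ℏ√(4·5) = 2√5 ℏ ≈ 4.472ℏ.

θ_min ≈ 26.57°; Σ(L_z)² = 60 ℏ²; |L| = 2√5 ℏ ≈ 4.472ℏ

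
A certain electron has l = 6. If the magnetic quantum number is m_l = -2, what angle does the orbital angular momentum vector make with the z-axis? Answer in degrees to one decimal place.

|L|² = l(l+1)ℏ² = 42ℏ², so |L| = √42 ℏ.
L_z = m_l ℏ = −2ℏ.
cos θ = L_z/|L| = -2/√42, so θ ≈ 108.0°.

θ ≈ 108.0°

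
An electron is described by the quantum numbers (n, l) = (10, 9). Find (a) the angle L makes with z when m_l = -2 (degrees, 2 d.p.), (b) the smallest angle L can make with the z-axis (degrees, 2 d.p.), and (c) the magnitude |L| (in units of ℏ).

θ(m_l=-2) ≈ 102.17°; θ_min ≈ 18.43°; |L| = 3√10 ℏ ≈ 9.487ℏ

For m_l = -2: cos θ = -2/√90, θ ≈ 102.17°.
cos θ_min = 9/√90, so θ_min ≈ 18.43°.
|L| = ℏ√(9·10) = 3√10 ℏ ≈ 9.487ℏ.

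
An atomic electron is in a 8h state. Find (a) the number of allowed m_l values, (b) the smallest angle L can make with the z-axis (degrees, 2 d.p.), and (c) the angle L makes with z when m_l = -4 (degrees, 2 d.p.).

8h means n = 8, l = 5.
There are 2l+1 = 11 values of m_l.
cos θ_min = 5/√30, so θ_min ≈ 24.09°.
For m_l = -4: cos θ = -4/√30, θ ≈ 136.91°.

11 values; θ_min ≈ 24.09°; θ(m_l=-4) ≈ 136.91°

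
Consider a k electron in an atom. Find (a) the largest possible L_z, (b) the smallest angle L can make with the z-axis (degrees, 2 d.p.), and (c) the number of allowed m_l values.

For a k orbital, l = 7.
L_z,max = lℏ = 7ℏ.
cos θ_min = 7/√56, so θ_min ≈ 20.70°.
There are 2l+1 = 15 values of m_l.

L_z,max = 7ℏ; θ_min ≈ 20.70°; 15 values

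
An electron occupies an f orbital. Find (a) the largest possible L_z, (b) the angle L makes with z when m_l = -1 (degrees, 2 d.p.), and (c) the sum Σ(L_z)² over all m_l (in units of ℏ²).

L_z,max = 3ℏ; θ(m_l=-1) ≈ 106.78°; Σ(L_z)² = 28 ℏ²

F corresponds to l = 3.
L_z,max = lℏ = 3ℏ.
For m_l = -1: cos θ = -1/√12, θ ≈ 106.78°.
Σ m_l² = 28, so Σ(L_z)² = 28 ℏ².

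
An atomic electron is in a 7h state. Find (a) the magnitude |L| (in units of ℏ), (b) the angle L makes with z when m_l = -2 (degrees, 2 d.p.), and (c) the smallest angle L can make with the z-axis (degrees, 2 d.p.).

|L| = √30 ℏ ≈ 5.477ℏ; θ(m_l=-2) ≈ 111.42°; θ_min ≈ 24.09°

For 7h, l = 5.
|L| = ℏ√(5·6) = √30 ℏ ≈ 5.477ℏ.
For m_l = -2: cos θ = -2/√30, θ ≈ 111.42°.
cos θ_min = 5/√30, so θ_min ≈ 24.09°.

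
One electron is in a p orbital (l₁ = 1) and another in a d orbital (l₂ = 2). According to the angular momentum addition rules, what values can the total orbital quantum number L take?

By the triangle rule, |l₁ − l₂| ≤ L ≤ l₁ + l₂.
L ∈ {1, 2, 3}.

L = 1, 2, 3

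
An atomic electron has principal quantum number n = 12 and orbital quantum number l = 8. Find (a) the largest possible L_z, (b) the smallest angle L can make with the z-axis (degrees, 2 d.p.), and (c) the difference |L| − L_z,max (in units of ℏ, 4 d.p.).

L_z,max = lℏ = 8ℏ.
cos θ_min = 8/√72, so θ_min ≈ 19.47°.
|L| − L_z,max = (6√2 − 8)ℏ ≈ 0.4853ℏ.

L_z,max = 8ℏ; θ_min ≈ 19.47°; |L|−L_z,max ≈ 0.4853ℏ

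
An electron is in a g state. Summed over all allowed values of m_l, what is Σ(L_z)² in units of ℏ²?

The letter g corresponds to l = 4.
The allowed m_l values are -4, -3, -2, -1, 0, 1, 2, 3, 4.
Σ m_l² = l(l+1)(2l+1)/3 = 4·5·9/3 = 60.

Σ(L_z)² = 60 ℏ²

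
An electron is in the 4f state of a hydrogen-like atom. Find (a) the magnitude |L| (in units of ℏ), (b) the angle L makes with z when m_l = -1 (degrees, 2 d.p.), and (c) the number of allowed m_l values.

4f means n = 4, l = 3.
|L| = ℏ√(3·4) = 2√3 ℏ ≈ 3.464ℏ.
For m_l = -1: cos θ = -1/√12, θ ≈ 106.78°.
There are 2l+1 = 7 values of m_l.

|L| = 2√3 ℏ ≈ 3.464ℏ; θ(m_l=-1) ≈ 106.78°; 7 values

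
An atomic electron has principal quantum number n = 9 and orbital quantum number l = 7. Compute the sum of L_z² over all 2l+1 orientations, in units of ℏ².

Σ(L_z)² = 280 ℏ²

m_l runs from −7 to 7, i.e. {-7, -6, -5, -4, -3, -2, -1, 0, 1, 2, 3, 4, 5, 6, 7}.
Σ m_l² = 2·(1 + 4 + 9 + 16 + 25 + 36 + 49) = 280.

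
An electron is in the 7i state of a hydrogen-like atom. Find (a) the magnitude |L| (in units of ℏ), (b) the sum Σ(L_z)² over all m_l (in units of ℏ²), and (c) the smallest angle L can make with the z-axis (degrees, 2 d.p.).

|L| = √42 ℏ ≈ 6.481ℏ; Σ(L_z)² = 182 ℏ²; θ_min ≈ 22.21°

The 7i subshell has l = 6.
|L| = ℏ√(6·7) = √42 ℏ ≈ 6.481ℏ.
Σ m_l² = 182, so Σ(L_z)² = 182 ℏ².
cos θ_min = 6/√42, so θ_min ≈ 22.21°.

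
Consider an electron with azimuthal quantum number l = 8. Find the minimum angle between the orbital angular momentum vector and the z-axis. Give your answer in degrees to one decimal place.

|L| = √(l(l+1)) ℏ = 6√2 ℏ.
The smallest angle corresponds to the largest L_z, i.e. m_l = l = 8, giving L_z = 8ℏ.
cos θ_min = 8/√72, so θ_min ≈ 19.5°.

θ_min ≈ 19.5°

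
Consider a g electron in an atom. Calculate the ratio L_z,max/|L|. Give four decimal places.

L_z,max/|L| = 0.8944

A g state has l = 4.
|L| = 2√5 ℏ ≈ 4.4721ℏ, while L_z,max = lℏ = 4ℏ.
L_z,max/|L| = 4/√20 = 0.8944.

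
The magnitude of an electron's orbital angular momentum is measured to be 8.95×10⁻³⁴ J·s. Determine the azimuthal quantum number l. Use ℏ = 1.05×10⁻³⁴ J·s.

|L|/ℏ = (8.95×10⁻³⁴)/(1.05×10⁻³⁴) ≈ 8.524.
(|L|/ℏ)² = l(l+1) ≈ 72.66 ⇒ l = 8.

l = 8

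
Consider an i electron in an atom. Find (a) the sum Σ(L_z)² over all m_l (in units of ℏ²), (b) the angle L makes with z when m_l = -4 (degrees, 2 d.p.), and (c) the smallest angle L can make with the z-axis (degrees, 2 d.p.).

Σ(L_z)² = 182 ℏ²; θ(m_l=-4) ≈ 128.11°; θ_min ≈ 22.21°

For an i orbital, l = 6.
Σ m_l² = 182, so Σ(L_z)² = 182 ℏ².
For m_l = -4: cos θ = -4/√42, θ ≈ 128.11°.
cos θ_min = 6/√42, so θ_min ≈ 22.21°.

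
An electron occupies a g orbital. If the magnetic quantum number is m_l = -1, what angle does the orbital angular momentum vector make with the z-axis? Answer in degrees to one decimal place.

A g state has l = 4.
|L| = √(l(l+1)) ℏ = 2√5 ℏ.
L_z = m_l ℏ = −1ℏ.
cos θ = L_z/|L| = -1/√20, so θ ≈ 102.9°.

θ ≈ 102.9°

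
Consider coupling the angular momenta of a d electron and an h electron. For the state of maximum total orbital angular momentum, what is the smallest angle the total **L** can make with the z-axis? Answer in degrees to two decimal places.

θ_min ≈ 20.70°

L runs from |2 − 5| = 3 to 2 + 5 = 7.
Allowed values: L = 3, 4, 5, 6, 7.
The maximum is L = 7, with |L_tot| = ℏ√(7·8) = 2√14 ℏ.
The minimum angle with z is arccos(7/√56) ≈ 20.70°.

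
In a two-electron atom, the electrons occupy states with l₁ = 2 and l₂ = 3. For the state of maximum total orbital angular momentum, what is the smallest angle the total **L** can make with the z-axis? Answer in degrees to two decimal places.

The total orbital quantum number L ranges from |l₁ − l₂| to l₁ + l₂ in integer steps.
So L can be 1, 2, 3, 4, 5.
The maximum is L = 5, with |L_tot| = ℏ√(5·6) = √30 ℏ.
The minimum angle with z is arccos(5/√30) ≈ 24.09°.

θ_min ≈ 24.09°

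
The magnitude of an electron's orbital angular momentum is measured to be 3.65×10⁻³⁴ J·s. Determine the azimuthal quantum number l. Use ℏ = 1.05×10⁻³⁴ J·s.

In units of ℏ, |L| ≈ 3.476.
(|L|/ℏ)² = l(l+1) ≈ 12.08 ⇒ l = 3.

l = 3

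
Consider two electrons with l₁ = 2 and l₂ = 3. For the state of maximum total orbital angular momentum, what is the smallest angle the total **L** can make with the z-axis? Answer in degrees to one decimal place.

θ_min ≈ 24.1°

By the triangle rule, |l₁ − l₂| ≤ L ≤ l₁ + l₂.
Allowed values: L = 1, 2, 3, 4, 5.
The maximum is L = 5, with |L_tot| = ℏ√(5·6) = √30 ℏ.
The minimum angle with z is arccos(5/√30) ≈ 24.1°.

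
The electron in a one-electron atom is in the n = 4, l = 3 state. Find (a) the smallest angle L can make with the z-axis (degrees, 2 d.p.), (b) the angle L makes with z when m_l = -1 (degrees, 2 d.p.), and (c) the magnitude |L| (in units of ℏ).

cos θ_min = 3/√12, so θ_min ≈ 30.00°.
For m_l = -1: cos θ = -1/√12, θ ≈ 106.78°.
|L| = ℏ√(3·4) = 2√3 ℏ ≈ 3.464ℏ.

θ_min ≈ 30.00°; θ(m_l=-1) ≈ 106.78°; |L| = 2√3 ℏ ≈ 3.464ℏ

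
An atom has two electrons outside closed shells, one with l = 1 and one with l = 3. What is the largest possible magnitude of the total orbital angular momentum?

By the triangle rule, |l₁ − l₂| ≤ L ≤ l₁ + l₂.
Allowed values: L = 2, 3, 4.
The largest magnitude corresponds to L = 4: |L_tot| = ℏ√(4·5) = 2√5 ℏ.

|L_tot|_max = 2√5 ℏ ≈ 4.472ℏ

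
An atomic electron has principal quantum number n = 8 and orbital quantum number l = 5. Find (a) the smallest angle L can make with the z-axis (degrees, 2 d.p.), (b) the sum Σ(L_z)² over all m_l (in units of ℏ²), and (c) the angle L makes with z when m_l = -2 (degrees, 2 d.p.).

cos θ_min = 5/√30, so θ_min ≈ 24.09°.
Σ m_l² = 110, so Σ(L_z)² = 110 ℏ².
For m_l = -2: cos θ = -2/√30, θ ≈ 111.42°.

θ_min ≈ 24.09°; Σ(L_z)² = 110 ℏ²; θ(m_l=-2) ≈ 111.42°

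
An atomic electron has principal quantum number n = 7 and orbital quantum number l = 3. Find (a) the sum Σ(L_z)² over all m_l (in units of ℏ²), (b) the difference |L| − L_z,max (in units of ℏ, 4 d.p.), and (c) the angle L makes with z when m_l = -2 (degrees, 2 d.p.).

Σ(L_z)² = 28 ℏ²; |L|−L_z,max ≈ 0.4641ℏ; θ(m_l=-2) ≈ 125.26°

Σ m_l² = 28, so Σ(L_z)² = 28 ℏ².
|L| − L_z,max = (2√3 − 3)ℏ ≈ 0.4641ℏ.
For m_l = -2: cos θ = -2/√12, θ ≈ 125.26°.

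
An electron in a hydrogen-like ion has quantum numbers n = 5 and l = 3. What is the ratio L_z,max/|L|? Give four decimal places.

L_z,max/|L| = 0.8660

|L| = 2√3 ℏ ≈ 3.4641ℏ, while L_z,max = lℏ = 3ℏ.
L_z,max/|L| = 3/√12 = 0.8660.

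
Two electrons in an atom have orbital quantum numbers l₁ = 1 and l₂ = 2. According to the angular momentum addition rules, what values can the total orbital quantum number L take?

Angular momentum addition gives L = |l₁ − l₂|, …, l₁ + l₂.
L ∈ {1, 2, 3}.

L = 1, 2, 3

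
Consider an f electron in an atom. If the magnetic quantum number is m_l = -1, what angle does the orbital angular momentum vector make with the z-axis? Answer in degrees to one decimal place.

An f state has l = 3.
|L| = √(l(l+1)) ℏ = 2√3 ℏ.
L_z = m_l ℏ = −1ℏ.
cos θ = L_z/|L| = -1/√12, so θ ≈ 106.8°.

θ ≈ 106.8°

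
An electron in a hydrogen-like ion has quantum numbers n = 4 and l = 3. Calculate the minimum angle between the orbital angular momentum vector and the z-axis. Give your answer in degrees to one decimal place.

|L| = ℏ√(l(l+1)) = 2√3 ℏ.
The smallest angle corresponds to the largest L_z, i.e. m_l = l = 3, giving L_z = 3ℏ.
cos θ_min = 3/√12, so θ_min ≈ 30.0°.

θ_min ≈ 30.0°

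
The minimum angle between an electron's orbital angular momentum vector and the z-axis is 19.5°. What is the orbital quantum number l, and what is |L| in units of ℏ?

At minimum angle, m_l = l, so cos θ = l/√(l(l+1)); cos²θ = l/(l+1) = 0.8886.
Solving: l = 8.
Then |L| = ℏ√(8·9) = 6√2 ℏ.

l = 8, |L| = 6√2 ℏ ≈ 8.485ℏ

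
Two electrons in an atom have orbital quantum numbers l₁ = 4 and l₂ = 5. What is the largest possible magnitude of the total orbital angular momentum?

Angular momentum addition gives L = |l₁ − l₂|, …, l₁ + l₂.
So L can be 1, 2, 3, 4, 5, 6, 7, 8, 9.
The largest magnitude corresponds to L = 9: |L_tot| = ℏ√(9·10) = 3√10 ℏ.

|L_tot|_max = 3√10 ℏ ≈ 9.487ℏ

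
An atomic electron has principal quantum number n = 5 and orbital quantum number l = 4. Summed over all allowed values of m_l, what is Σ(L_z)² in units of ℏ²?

Σ(L_z)² = 60 ℏ²

m_l runs from −4 to 4, i.e. {-4, -3, -2, -1, 0, 1, 2, 3, 4}.
Σ m_l² = l(l+1)(2l+1)/3 = 4·5·9/3 = 60.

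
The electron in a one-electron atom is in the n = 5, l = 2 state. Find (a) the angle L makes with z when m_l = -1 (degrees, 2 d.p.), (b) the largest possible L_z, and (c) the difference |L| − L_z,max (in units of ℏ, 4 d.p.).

θ(m_l=-1) ≈ 114.09°; L_z,max = 2ℏ; |L|−L_z,max ≈ 0.4495ℏ

For m_l = -1: cos θ = -1/√6, θ ≈ 114.09°.
L_z,max = lℏ = 2ℏ.
|L| − L_z,max = (√6 − 2)ℏ ≈ 0.4495ℏ.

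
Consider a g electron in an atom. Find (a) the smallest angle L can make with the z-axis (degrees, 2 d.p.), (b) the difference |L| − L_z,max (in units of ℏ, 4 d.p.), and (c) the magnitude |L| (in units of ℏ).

A g state has l = 4.
cos θ_min = 4/√20, so θ_min ≈ 26.57°.
|L| − L_z,max = (2√5 − 4)ℏ ≈ 0.4721ℏ.
|L| = ℏ√(4·5) = 2√5 ℏ ≈ 4.472ℏ.

θ_min ≈ 26.57°; |L|−L_z,max ≈ 0.4721ℏ; |L| = 2√5 ℏ ≈ 4.472ℏ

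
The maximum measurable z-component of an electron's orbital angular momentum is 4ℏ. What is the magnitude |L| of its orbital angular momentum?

|L| = 2√5 ℏ ≈ 4.472ℏ

The maximum L_z equals lℏ, giving l = 4.
Then |L| = ℏ√(4·5) = 2√5 ℏ.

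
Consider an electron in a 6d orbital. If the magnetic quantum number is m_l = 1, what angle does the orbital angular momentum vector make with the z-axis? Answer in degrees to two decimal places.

The 6d subshell has l = 2.
|L| = ℏ√(l(l+1)) = √6 ℏ.
L_z = m_l ℏ = 1ℏ.
cos θ = L_z/|L| = 1/√6, so θ ≈ 65.91°.

θ ≈ 65.91°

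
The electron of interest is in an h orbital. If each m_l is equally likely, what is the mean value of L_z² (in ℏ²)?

⟨L_z²⟩ = 10 ℏ²

An h state has l = 5.
m_l runs from −5 to 5, i.e. {-5, -4, -3, -2, -1, 0, 1, 2, 3, 4, 5}.
⟨L_z²⟩ = ℏ²·(Σ m_l²)/(2l+1) = ℏ²·110/11 = 10ℏ².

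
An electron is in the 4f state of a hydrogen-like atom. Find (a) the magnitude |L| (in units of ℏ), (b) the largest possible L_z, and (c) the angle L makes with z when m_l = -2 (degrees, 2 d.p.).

The 4f subshell has l = 3.
|L| = ℏ√(3·4) = 2√3 ℏ ≈ 3.464ℏ.
L_z,max = lℏ = 3ℏ.
For m_l = -2: cos θ = -2/√12, θ ≈ 125.26°.

|L| = 2√3 ℏ ≈ 3.464ℏ; L_z,max = 3ℏ; θ(m_l=-2) ≈ 125.26°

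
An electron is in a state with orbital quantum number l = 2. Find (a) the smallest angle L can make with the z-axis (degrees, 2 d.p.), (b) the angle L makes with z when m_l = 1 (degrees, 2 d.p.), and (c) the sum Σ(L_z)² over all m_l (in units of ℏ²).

θ_min ≈ 35.26°; θ(m_l=1) ≈ 65.91°; Σ(L_z)² = 10 ℏ²

cos θ_min = 2/√6, so θ_min ≈ 35.26°.
For m_l = 1: cos θ = 1/√6, θ ≈ 65.91°.
Σ m_l² = 10, so Σ(L_z)² = 10 ℏ².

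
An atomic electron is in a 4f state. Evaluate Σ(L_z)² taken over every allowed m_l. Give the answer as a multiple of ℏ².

Σ(L_z)² = 28 ℏ²

The 4f subshell has l = 3.
m_l runs from −3 to 3, i.e. {-3, -2, -1, 0, 1, 2, 3}.
Σ m_l² = l(l+1)(2l+1)/3 = 3·4·7/3 = 28.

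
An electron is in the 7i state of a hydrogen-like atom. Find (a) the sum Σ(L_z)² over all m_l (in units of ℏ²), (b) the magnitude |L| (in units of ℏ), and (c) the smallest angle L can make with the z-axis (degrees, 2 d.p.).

For 7i, l = 6.
Σ m_l² = 182, so Σ(L_z)² = 182 ℏ².
|L| = ℏ√(6·7) = √42 ℏ ≈ 6.481ℏ.
cos θ_min = 6/√42, so θ_min ≈ 22.21°.

Σ(L_z)² = 182 ℏ²; |L| = √42 ℏ ≈ 6.481ℏ; θ_min ≈ 22.21°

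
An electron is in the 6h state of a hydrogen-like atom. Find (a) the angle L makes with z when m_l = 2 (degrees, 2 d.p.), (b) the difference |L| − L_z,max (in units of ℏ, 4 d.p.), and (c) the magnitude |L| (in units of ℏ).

6h means n = 6, l = 5.
For m_l = 2: cos θ = 2/√30, θ ≈ 68.58°.
|L| − L_z,max = (√30 − 5)ℏ ≈ 0.4772ℏ.
|L| = ℏ√(5·6) = √30 ℏ ≈ 5.477ℏ.

θ(m_l=2) ≈ 68.58°; |L|−L_z,max ≈ 0.4772ℏ; |L| = √30 ℏ ≈ 5.477ℏ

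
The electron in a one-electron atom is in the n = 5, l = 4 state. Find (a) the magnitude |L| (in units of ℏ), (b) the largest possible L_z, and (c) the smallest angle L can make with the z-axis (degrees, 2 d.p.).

|L| = ℏ√(4·5) = 2√5 ℏ ≈ 4.472ℏ.
L_z,max = lℏ = 4ℏ.
cos θ_min = 4/√20, so θ_min ≈ 26.57°.

|L| = 2√5 ℏ ≈ 4.472ℏ; L_z,max = 4ℏ; θ_min ≈ 26.57°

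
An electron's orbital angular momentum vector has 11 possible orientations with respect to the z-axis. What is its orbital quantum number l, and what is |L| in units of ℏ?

l = 5, |L| = √30 ℏ ≈ 5.477ℏ

Since there are 2l+1 = 11 values of m_l, l = 5.
Then |L| = √(l(l+1)) ℏ = √30 ℏ.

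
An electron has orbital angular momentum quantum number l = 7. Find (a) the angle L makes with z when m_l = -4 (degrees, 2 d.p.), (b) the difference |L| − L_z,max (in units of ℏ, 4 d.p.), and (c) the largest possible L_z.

For m_l = -4: cos θ = -4/√56, θ ≈ 122.31°.
|L| − L_z,max = (2√14 − 7)ℏ ≈ 0.4833ℏ.
L_z,max = lℏ = 7ℏ.

θ(m_l=-4) ≈ 122.31°; |L|−L_z,max ≈ 0.4833ℏ; L_z,max = 7ℏ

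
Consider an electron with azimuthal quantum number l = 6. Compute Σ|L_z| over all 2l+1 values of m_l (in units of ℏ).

Σ|L_z| = 42 ℏ

m_l ∈ {-6, -5, -4, -3, -2, -1, 0, 1, 2, 3, 4, 5, 6}.
Σ|m_l| = l(l+1) = 42.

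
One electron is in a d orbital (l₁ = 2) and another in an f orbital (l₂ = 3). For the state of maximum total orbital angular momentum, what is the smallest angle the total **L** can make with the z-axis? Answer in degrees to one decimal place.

L runs from |2 − 3| = 1 to 2 + 3 = 5.
L ∈ {1, 2, 3, 4, 5}.
The maximum is L = 5, with |L_tot| = ℏ√(5·6) = √30 ℏ.
The minimum angle with z is arccos(5/√30) ≈ 24.1°.

θ_min ≈ 24.1°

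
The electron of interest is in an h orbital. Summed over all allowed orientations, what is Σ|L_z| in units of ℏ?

The letter h corresponds to l = 5.
The allowed m_l values are -5, -4, -3, -2, -1, 0, 1, 2, 3, 4, 5.
Σ|m_l| = 2·5(5+1)/2 = 30.

Σ|L_z| = 30 ℏ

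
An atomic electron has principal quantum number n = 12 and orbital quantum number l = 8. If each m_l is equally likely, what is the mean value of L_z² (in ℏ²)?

m_l ∈ {-8, -7, -6, -5, -4, -3, -2, -1, 0, 1, 2, 3, 4, 5, 6, 7, 8}.
⟨L_z²⟩ = ℏ²·l(l+1)/3 = 24ℏ².

⟨L_z²⟩ = 24 ℏ²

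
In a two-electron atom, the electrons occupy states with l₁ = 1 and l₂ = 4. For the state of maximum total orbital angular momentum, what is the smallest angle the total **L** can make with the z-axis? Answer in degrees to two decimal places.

θ_min ≈ 24.09°

Angular momentum addition gives L = |l₁ − l₂|, …, l₁ + l₂.
So L can be 3, 4, 5.
The maximum is L = 5, with |L_tot| = ℏ√(5·6) = √30 ℏ.
The minimum angle with z is arccos(5/√30) ≈ 24.09°.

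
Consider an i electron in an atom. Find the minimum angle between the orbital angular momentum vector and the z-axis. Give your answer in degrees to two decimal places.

θ_min ≈ 22.21°

I corresponds to l = 6.
|L| = ℏ√(l(l+1)) = √42 ℏ.
The smallest angle corresponds to the largest L_z, i.e. m_l = l = 6, giving L_z = 6ℏ.
cos θ_min = 6/√42, so θ_min ≈ 22.21°.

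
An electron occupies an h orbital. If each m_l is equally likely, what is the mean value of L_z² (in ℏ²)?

⟨L_z²⟩ = 10 ℏ²

The letter h corresponds to l = 5.
m_l ∈ {-5, -4, -3, -2, -1, 0, 1, 2, 3, 4, 5}.
⟨L_z²⟩ = ℏ²·(Σ m_l²)/(2l+1) = ℏ²·110/11 = 10ℏ².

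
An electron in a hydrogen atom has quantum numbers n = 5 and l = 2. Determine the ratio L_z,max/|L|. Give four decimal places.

L_z,max/|L| = 0.8165

|L| = √6 ℏ ≈ 2.4495ℏ, while L_z,max = lℏ = 2ℏ.
L_z,max/|L| = 2/√6 = 0.8165.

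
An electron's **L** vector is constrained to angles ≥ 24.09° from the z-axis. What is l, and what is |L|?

l = 5, |L| = √30 ℏ ≈ 5.477ℏ

cos²θ_min = l/(l+1) = 0.8334.
Solving: l = 5.
Then |L| = ℏ√(5·6) = √30 ℏ.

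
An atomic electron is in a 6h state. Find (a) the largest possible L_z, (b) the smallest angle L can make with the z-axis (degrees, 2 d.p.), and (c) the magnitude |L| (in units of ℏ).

L_z,max = 5ℏ; θ_min ≈ 24.09°; |L| = √30 ℏ ≈ 5.477ℏ

For 6h, l = 5.
L_z,max = lℏ = 5ℏ.
cos θ_min = 5/√30, so θ_min ≈ 24.09°.
|L| = ℏ√(5·6) = √30 ℏ ≈ 5.477ℏ.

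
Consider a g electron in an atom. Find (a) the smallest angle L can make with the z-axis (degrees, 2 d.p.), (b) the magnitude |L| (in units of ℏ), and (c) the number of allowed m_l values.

θ_min ≈ 26.57°; |L| = 2√5 ℏ ≈ 4.472ℏ; 9 values

A g state has l = 4.
cos θ_min = 4/√20, so θ_min ≈ 26.57°.
|L| = ℏ√(4·5) = 2√5 ℏ ≈ 4.472ℏ.
There are 2l+1 = 9 values of m_l.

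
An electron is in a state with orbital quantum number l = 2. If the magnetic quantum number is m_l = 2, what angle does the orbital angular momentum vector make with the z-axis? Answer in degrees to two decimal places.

|L| = √(l(l+1)) ℏ = √6 ℏ.
L_z = m_l ℏ = 2ℏ.
cos θ = L_z/|L| = 2/√6, so θ ≈ 35.26°.

θ ≈ 35.26°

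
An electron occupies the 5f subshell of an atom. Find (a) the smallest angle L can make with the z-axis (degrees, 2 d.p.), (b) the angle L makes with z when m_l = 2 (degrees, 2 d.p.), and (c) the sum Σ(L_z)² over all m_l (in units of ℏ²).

θ_min ≈ 30.00°; θ(m_l=2) ≈ 54.74°; Σ(L_z)² = 28 ℏ²

5f means n = 5, l = 3.
cos θ_min = 3/√12, so θ_min ≈ 30.00°.
For m_l = 2: cos θ = 2/√12, θ ≈ 54.74°.
Σ m_l² = 28, so Σ(L_z)² = 28 ℏ².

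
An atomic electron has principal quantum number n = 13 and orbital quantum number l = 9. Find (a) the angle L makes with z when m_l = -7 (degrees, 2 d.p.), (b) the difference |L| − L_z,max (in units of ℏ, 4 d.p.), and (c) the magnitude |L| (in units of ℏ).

For m_l = -7: cos θ = -7/√90, θ ≈ 137.55°.
|L| − L_z,max = (3√10 − 9)ℏ ≈ 0.4868ℏ.
|L| = ℏ√(9·10) = 3√10 ℏ ≈ 9.487ℏ.

θ(m_l=-7) ≈ 137.55°; |L|−L_z,max ≈ 0.4868ℏ; |L| = 3√10 ℏ ≈ 9.487ℏ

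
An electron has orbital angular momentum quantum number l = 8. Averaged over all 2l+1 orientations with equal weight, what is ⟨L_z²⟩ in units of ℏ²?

⟨L_z²⟩ = 24 ℏ²

m_l ∈ {-8, -7, -6, -5, -4, -3, -2, -1, 0, 1, 2, 3, 4, 5, 6, 7, 8}.
Average of L_z² over 17 states: 408/17 ℏ² = 24 ℏ².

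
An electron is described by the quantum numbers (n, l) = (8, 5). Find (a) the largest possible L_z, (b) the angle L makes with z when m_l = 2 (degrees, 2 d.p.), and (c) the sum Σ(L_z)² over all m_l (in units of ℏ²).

L_z,max = 5ℏ; θ(m_l=2) ≈ 68.58°; Σ(L_z)² = 110 ℏ²

L_z,max = lℏ = 5ℏ.
For m_l = 2: cos θ = 2/√30, θ ≈ 68.58°.
Σ m_l² = 110, so Σ(L_z)² = 110 ℏ².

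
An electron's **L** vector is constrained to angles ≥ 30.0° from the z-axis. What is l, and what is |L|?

cos²θ_min = l/(l+1) = 0.7500.
l = cos²θ/sin²θ ≈ 3.
Then |L| = ℏ√(3·4) = 2√3 ℏ.

l = 3, |L| = 2√3 ℏ ≈ 3.464ℏ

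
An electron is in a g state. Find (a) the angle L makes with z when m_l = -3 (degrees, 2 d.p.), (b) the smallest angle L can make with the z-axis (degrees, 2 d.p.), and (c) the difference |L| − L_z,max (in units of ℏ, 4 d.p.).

For a g orbital, l = 4.
For m_l = -3: cos θ = -3/√20, θ ≈ 132.13°.
cos θ_min = 4/√20, so θ_min ≈ 26.57°.
|L| − L_z,max = (2√5 − 4)ℏ ≈ 0.4721ℏ.

θ(m_l=-3) ≈ 132.13°; θ_min ≈ 26.57°; |L|−L_z,max ≈ 0.4721ℏ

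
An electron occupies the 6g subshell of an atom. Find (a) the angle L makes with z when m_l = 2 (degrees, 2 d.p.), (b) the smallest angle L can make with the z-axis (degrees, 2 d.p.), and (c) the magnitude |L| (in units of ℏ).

θ(m_l=2) ≈ 63.43°; θ_min ≈ 26.57°; |L| = 2√5 ℏ ≈ 4.472ℏ

The 6g subshell has l = 4.
For m_l = 2: cos θ = 2/√20, θ ≈ 63.43°.
cos θ_min = 4/√20, so θ_min ≈ 26.57°.
|L| = ℏ√(4·5) = 2√5 ℏ ≈ 4.472ℏ.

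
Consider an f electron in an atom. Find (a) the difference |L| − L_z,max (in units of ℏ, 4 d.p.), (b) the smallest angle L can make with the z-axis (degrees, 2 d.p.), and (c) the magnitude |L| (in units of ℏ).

An f state has l = 3.
|L| − L_z,max = (2√3 − 3)ℏ ≈ 0.4641ℏ.
cos θ_min = 3/√12, so θ_min ≈ 30.00°.
|L| = ℏ√(3·4) = 2√3 ℏ ≈ 3.464ℏ.

|L|−L_z,max ≈ 0.4641ℏ; θ_min ≈ 30.00°; |L| = 2√3 ℏ ≈ 3.464ℏ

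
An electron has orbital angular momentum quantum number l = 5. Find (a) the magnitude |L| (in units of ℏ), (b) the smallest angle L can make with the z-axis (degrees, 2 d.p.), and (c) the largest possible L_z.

|L| = ℏ√(5·6) = √30 ℏ ≈ 5.477ℏ.
cos θ_min = 5/√30, so θ_min ≈ 24.09°.
L_z,max = lℏ = 5ℏ.

|L| = √30 ℏ ≈ 5.477ℏ; θ_min ≈ 24.09°; L_z,max = 5ℏ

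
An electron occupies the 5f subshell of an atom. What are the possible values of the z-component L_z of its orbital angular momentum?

L_z ∈ {−3ℏ, −2ℏ, −ℏ, 0, ℏ, 2ℏ, 3ℏ}

The 5f subshell has l = 3.
L_z = m_l ℏ with m_l ranging from −l to +l in integer steps.
For l = 3: m_l ∈ {-3, -2, -1, 0, 1, 2, 3}.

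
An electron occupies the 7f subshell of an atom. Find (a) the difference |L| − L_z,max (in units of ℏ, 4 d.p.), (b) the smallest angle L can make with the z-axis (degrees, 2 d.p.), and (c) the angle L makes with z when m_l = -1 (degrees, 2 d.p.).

|L|−L_z,max ≈ 0.4641ℏ; θ_min ≈ 30.00°; θ(m_l=-1) ≈ 106.78°

For 7f, l = 3.
|L| − L_z,max = (2√3 − 3)ℏ ≈ 0.4641ℏ.
cos θ_min = 3/√12, so θ_min ≈ 30.00°.
For m_l = -1: cos θ = -1/√12, θ ≈ 106.78°.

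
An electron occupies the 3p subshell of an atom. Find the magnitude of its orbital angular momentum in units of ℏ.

3p means n = 3, l = 1.
|L| = ℏ√(l(l+1)) = ℏ√(1·2) = √2 ℏ

|L| = √2 ℏ ≈ 1.414ℏ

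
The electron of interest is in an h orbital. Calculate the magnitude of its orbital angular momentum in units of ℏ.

For an h orbital, l = 5.
|L| = ℏ√(l(l+1)) = ℏ√(5·6) = √30 ℏ

|L| = √30 ℏ ≈ 5.477ℏ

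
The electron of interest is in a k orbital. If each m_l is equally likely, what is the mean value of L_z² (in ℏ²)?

⟨L_z²⟩ = 18.67 ℏ²

A k state has l = 7.
The allowed m_l values are -7, -6, -5, -4, -3, -2, -1, 0, 1, 2, 3, 4, 5, 6, 7.
⟨L_z²⟩ = ℏ²·(Σ m_l²)/(2l+1) = ℏ²·280/15 = 18.67ℏ².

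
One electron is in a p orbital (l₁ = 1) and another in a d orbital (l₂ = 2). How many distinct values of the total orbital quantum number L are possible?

The total orbital quantum number L ranges from |l₁ − l₂| to l₁ + l₂ in integer steps.
So L can be 1, 2, 3.
That is 3 values.

3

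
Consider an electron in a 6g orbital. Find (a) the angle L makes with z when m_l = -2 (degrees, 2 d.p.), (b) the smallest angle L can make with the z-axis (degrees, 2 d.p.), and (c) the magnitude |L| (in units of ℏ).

For 6g, l = 4.
For m_l = -2: cos θ = -2/√20, θ ≈ 116.57°.
cos θ_min = 4/√20, so θ_min ≈ 26.57°.
|L| = ℏ√(4·5) = 2√5 ℏ ≈ 4.472ℏ.

θ(m_l=-2) ≈ 116.57°; θ_min ≈ 26.57°; |L| = 2√5 ℏ ≈ 4.472ℏ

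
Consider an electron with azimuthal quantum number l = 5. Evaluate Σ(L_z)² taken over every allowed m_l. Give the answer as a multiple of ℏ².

The allowed m_l values are -5, -4, -3, -2, -1, 0, 1, 2, 3, 4, 5.
Σ m_l² = l(l+1)(2l+1)/3 = 5·6·11/3 = 110.

Σ(L_z)² = 110 ℏ²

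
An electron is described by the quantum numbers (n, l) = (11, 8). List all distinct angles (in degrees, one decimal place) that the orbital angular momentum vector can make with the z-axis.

θ ∈ {19.5°, 34.4°, 45.0°, 53.9°, 61.9°, 69.3°, 76.4°, 83.2°, 90.0°, 96.8°, 103.6°, 110.7°, 118.1°, 126.1°, 135.0°, 145.6°, 160.5°}

|L|² = l(l+1)ℏ² = 72ℏ², so |L| = 6√2 ℏ.
cos θ = m_l/√72 for each m_l ∈ {-8, -7, -6, -5, -4, -3, -2, -1, 0, 1, 2, 3, 4, 5, 6, 7, 8}.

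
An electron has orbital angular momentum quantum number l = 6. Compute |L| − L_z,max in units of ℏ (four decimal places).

|L| − L_z,max ≈ 0.4807ℏ

|L| = √42 ℏ ≈ 6.4807ℏ, while L_z,max = lℏ = 6ℏ.
The difference is (√42 − 6)ℏ ≈ 0.4807ℏ.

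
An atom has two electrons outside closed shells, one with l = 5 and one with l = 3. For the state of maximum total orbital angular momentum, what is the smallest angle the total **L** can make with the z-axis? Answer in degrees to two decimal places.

θ_min ≈ 19.47°

Angular momentum addition gives L = |l₁ − l₂|, …, l₁ + l₂.
L ∈ {2, 3, 4, 5, 6, 7, 8}.
The maximum is L = 8, with |L_tot| = ℏ√(8·9) = 6√2 ℏ.
The minimum angle with z is arccos(8/√72) ≈ 19.47°.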